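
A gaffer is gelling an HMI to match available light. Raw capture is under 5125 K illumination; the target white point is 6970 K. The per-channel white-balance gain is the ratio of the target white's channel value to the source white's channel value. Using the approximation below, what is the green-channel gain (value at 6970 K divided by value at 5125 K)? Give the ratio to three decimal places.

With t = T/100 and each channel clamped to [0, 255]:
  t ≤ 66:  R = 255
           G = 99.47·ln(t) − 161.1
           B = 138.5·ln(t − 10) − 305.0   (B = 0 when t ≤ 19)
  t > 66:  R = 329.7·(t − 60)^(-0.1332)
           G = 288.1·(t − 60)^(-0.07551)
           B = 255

1.053

At 5125 K (t = 51.25):
  G = 99.47·ln 51.25 − 161.1 = 99.47·3.9367 − 161.1 = 230.485.
At 6970 K (t = 69.7):
  G = 288.1·(69.7 − 60)^(-0.07551) = 288.1·9.7^(-0.07551) = 288.1·0.84234 = 242.679.
Gain = 242.679 / 230.485 = 1.0529 → 1.053.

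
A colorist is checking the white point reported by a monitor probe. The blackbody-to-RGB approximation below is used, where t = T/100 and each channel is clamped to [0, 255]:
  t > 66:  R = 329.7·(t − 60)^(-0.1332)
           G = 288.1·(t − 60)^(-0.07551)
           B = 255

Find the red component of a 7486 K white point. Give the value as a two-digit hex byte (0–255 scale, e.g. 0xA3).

t = 7486/100 = 74.86; the t > 66 branch applies.
R = 329.7·(74.86 − 60)^(-0.1332) = 329.7·14.86^(-0.1332) = 329.7·0.69805 = 230.147.
Rounded: 230; in hex, 0xE6.

0xE6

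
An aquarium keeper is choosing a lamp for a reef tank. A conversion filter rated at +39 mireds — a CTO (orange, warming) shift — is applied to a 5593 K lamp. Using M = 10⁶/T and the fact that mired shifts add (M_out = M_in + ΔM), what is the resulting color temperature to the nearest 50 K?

4600 K

M_in = 10⁶/5593 = 178.79 mireds.
M_out = 178.79 + (+39) = 217.79 mireds.
T_out = 10⁶/217.79 = 4591.5 K → 4600 K.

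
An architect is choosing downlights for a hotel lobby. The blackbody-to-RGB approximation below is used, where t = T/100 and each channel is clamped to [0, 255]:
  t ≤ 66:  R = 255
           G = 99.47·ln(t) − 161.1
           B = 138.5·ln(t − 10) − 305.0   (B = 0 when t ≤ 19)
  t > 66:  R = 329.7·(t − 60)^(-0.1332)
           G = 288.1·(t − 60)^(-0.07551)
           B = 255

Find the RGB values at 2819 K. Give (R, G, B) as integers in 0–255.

(255, 171, 97)

t = 2819/100 = 28.19; the t ≤ 66 branch applies.
R = 255 by definition for t ≤ 66.
G = 99.47·ln 28.19 − 161.1 = 99.47·3.3390 − 161.1 = 171.027.
B = 138.5·ln(28.19 − 10) − 305.0 = 138.5·ln 18.19 − 305.0 = 138.5·2.9009 − 305.0 = 96.771.
Rounded: (255, 171, 97).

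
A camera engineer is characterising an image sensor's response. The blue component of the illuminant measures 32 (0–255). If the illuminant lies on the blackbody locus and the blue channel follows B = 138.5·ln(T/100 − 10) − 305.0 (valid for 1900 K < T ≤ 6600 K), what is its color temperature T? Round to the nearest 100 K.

ln(t − 10) = (32 + 305.0) / 138.5 = 2.4332.
t − 10 = e^2.4332 = 11.395, so t = 21.395.
T = 100·t = 2140 K → 2100 K to the nearest 100 K.

2100 K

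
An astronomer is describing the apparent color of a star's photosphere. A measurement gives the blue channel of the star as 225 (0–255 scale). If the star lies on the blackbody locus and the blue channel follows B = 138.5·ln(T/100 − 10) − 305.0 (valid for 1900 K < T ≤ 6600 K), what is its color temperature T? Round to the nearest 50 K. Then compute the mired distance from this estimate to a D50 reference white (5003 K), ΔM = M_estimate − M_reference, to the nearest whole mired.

ln(t − 10) = (225 + 305.0) / 138.5 = 3.8267.
t − 10 = e^3.8267 = 45.911, so t = 55.911.
T = 100·t = 5591 K → 5600 K to the nearest 50 K.
M_estimate = 10⁶/5600 = 178.57; M_reference = 10⁶/5003 = 199.88.
ΔM = 178.57 − 199.88 = -21.31 → -21 mireds.

-21 mireds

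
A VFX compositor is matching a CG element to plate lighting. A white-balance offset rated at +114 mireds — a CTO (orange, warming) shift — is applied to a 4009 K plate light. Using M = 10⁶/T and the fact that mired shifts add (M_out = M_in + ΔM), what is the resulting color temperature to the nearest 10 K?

2750 K

M_in = 10⁶/4009 = 249.44 mireds.
M_out = 249.44 + (+114) = 363.44 mireds.
T_out = 10⁶/363.44 = 2751.5 K → 2750 K.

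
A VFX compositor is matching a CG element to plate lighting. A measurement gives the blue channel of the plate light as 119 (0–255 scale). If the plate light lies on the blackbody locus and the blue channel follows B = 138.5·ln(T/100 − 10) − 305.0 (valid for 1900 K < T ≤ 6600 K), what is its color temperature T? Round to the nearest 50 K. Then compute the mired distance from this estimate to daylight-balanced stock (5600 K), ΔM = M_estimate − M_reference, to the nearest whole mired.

ln(t − 10) = (119 + 305.0) / 138.5 = 3.0614.
t − 10 = e^3.0614 = 21.357, so t = 31.357.
T = 100·t = 3136 K → 3150 K to the nearest 50 K.
M_estimate = 10⁶/3150 = 317.46; M_reference = 10⁶/5600 = 178.57.
ΔM = 317.46 − 178.57 = 138.89 → +139 mireds.

+139 mireds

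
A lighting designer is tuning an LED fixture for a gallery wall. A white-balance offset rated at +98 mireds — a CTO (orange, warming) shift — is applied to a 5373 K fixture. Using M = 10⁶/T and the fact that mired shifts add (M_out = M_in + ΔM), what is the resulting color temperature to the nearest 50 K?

3500 K

M_in = 10⁶/5373 = 186.12 mireds.
M_out = 186.12 + (+98) = 284.12 mireds.
T_out = 10⁶/284.12 = 3519.7 K → 3500 K.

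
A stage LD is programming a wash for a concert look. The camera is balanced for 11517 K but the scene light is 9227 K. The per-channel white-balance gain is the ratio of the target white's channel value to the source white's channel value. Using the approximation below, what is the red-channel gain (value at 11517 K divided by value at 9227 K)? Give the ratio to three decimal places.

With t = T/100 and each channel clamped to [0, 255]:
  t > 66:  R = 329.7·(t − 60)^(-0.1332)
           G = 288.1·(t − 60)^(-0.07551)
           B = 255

0.931

At 9227 K (t = 92.27):
  R = 329.7·(92.27 − 60)^(-0.1332) = 329.7·32.27^(-0.1332) = 329.7·0.62955 = 207.562.
At 11517 K (t = 115.17):
  R = 329.7·(115.17 − 60)^(-0.1332) = 329.7·55.17^(-0.1332) = 329.7·0.58615 = 193.252.
Gain = 193.252 / 207.562 = 0.9311 → 0.931.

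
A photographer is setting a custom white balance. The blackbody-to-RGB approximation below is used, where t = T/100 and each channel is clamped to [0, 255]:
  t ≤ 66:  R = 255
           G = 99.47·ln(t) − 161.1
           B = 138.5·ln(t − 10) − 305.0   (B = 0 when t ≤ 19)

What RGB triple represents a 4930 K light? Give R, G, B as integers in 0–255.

t = 4930/100 = 49.3; the t ≤ 66 branch applies.
R = 255 by definition for t ≤ 66.
G = 99.47·ln 49.3 − 161.1 = 99.47·3.8979 − 161.1 = 226.627.
B = 138.5·ln(49.3 − 10) − 305.0 = 138.5·ln 39.3 − 305.0 = 138.5·3.6712 − 305.0 = 203.465.
Rounded: (255, 227, 203).

R=255, G=227, B=203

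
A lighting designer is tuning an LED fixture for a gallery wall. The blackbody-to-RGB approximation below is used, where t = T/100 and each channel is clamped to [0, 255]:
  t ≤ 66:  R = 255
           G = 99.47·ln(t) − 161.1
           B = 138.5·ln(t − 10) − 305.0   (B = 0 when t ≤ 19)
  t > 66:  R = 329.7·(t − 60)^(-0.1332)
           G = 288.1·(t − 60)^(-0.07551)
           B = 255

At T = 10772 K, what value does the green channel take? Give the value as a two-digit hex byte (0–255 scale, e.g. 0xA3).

0xD7

t = 10772/100 = 107.72; the t > 66 branch applies.
G = 288.1·(107.72 − 60)^(-0.07551) = 288.1·47.72^(-0.07551) = 288.1·0.74686 = 215.171.
Rounded: 215; in hex, 0xD7.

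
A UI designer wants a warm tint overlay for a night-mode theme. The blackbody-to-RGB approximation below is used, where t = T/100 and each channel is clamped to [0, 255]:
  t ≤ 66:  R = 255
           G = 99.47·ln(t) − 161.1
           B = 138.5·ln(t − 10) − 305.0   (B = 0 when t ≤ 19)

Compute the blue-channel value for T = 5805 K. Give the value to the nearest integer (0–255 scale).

231

t = 5805/100 = 58.05; the t ≤ 66 branch applies.
B = 138.5·ln(58.05 − 10) − 305.0 = 138.5·ln 48.05 − 305.0 = 138.5·3.8722 − 305.0 = 231.306.
Rounded: 231.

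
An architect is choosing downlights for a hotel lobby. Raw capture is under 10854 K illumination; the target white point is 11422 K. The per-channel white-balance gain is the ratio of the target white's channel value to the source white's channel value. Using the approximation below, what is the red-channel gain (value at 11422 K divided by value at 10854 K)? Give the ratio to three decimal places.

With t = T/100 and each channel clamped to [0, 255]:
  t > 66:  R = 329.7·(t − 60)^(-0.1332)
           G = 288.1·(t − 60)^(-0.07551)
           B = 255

0.985

At 10854 K (t = 108.54):
  R = 329.7·(108.54 − 60)^(-0.1332) = 329.7·48.54^(-0.1332) = 329.7·0.59623 = 196.576.
At 11422 K (t = 114.22):
  R = 329.7·(114.22 − 60)^(-0.1332) = 329.7·54.22^(-0.1332) = 329.7·0.58750 = 193.700.
Gain = 193.700 / 196.576 = 0.9854 → 0.985.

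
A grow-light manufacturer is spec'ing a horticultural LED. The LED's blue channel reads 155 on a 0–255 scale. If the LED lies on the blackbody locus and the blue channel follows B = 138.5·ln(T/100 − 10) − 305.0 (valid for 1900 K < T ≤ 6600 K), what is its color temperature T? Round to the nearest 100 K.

3800 K

ln(t − 10) = (155 + 305.0) / 138.5 = 3.3213.
t − 10 = e^3.3213 = 27.696, so t = 37.696.
T = 100·t = 3770 K → 3800 K to the nearest 100 K.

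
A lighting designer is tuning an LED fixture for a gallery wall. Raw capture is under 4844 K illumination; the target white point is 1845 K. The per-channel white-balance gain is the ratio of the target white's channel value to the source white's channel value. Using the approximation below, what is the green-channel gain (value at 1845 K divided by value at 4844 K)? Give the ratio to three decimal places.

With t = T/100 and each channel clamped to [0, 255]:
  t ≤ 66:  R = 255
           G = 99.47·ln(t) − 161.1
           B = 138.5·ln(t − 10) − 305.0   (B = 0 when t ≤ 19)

At 4844 K (t = 48.44):
  G = 99.47·ln 48.44 − 161.1 = 99.47·3.8803 − 161.1 = 224.876.
At 1845 K (t = 18.45):
  G = 99.47·ln 18.45 − 161.1 = 99.47·2.9151 − 161.1 = 128.861.
Gain = 128.861 / 224.876 = 0.5730 → 0.573.

0.573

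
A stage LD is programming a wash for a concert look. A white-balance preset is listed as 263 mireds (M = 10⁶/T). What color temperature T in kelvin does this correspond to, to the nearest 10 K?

3800 K

T = 10⁶ / 263 = 3802.28 K → 3800 K.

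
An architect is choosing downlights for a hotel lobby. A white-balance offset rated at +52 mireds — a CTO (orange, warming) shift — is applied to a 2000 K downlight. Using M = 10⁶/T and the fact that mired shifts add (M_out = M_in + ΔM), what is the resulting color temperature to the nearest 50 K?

M_in = 10⁶/2000 = 500.00 mireds.
M_out = 500.00 + (+52) = 552.00 mireds.
T_out = 10⁶/552.00 = 1811.6 K → 1800 K.

1800 K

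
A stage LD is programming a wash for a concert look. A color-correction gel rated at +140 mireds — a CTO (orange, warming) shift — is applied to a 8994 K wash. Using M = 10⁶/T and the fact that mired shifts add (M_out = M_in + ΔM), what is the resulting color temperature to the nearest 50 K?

M_in = 10⁶/8994 = 111.19 mireds.
M_out = 111.19 + (+140) = 251.19 mireds.
T_out = 10⁶/251.19 = 3981.1 K → 4000 K.

4000 K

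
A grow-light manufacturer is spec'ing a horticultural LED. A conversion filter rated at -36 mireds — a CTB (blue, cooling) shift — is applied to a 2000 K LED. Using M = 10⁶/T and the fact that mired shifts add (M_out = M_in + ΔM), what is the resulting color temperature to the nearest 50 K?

2150 K

M_in = 10⁶/2000 = 500.00 mireds.
M_out = 500.00 + (-36) = 464.00 mireds.
T_out = 10⁶/464.00 = 2155.2 K → 2150 K.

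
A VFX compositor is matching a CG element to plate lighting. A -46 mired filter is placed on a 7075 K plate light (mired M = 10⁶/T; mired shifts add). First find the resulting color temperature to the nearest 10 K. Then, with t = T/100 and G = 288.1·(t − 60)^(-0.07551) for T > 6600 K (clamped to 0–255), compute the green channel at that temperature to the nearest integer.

M_in = 10⁶/7075 = 141.34; M_out = 141.34 + (-46) = 95.34.
T_out = 10⁶/95.34 = 10488.5 K → 10490 K; t = 104.9.
G = 288.1·(104.9 − 60)^(-0.07551) = 288.1·44.9^(-0.07551) = 288.1·0.75031 = 216.163.
Rounded: 216.

216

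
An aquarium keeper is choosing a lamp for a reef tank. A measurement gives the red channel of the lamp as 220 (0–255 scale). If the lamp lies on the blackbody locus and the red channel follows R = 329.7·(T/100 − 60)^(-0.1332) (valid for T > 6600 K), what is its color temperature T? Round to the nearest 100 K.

(t − 60)^(-0.1332) = 220/329.7 = 0.66727.
t − 60 = 0.66727^(1/-0.1332) = 0.66727^(-7.508) = 20.847, so t = 80.847.
T = 100·t = 8085 K → 8100 K to the nearest 100 K.

8100 K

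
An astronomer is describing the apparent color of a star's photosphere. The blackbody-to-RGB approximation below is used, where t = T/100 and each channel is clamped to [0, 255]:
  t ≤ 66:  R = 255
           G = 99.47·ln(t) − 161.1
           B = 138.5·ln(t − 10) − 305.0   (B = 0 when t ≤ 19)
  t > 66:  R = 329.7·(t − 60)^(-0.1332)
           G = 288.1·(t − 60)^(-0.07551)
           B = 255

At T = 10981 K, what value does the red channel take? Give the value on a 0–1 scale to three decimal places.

0.768

t = 10981/100 = 109.81; the t > 66 branch applies.
R = 329.7·(109.81 − 60)^(-0.1332) = 329.7·49.81^(-0.1332) = 329.7·0.59418 = 195.901.
On a 0–1 scale: 195.901/255 = 0.7682 → 0.768.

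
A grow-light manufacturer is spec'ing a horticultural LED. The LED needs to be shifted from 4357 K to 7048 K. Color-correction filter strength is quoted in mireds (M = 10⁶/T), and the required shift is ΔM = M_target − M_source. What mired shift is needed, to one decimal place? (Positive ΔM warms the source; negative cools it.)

-87.6 mireds

M_source = 10⁶/4357 = 229.516; M_target = 10⁶/7048 = 141.884.
ΔM = 141.884 − 229.516 = -87.631 → -87.6 mireds, a cooling shift.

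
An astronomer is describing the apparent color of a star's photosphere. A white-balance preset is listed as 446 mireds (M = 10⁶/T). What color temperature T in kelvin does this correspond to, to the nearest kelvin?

2242 K

T = 10⁶ / 446 = 2242.15 K → 2242 K.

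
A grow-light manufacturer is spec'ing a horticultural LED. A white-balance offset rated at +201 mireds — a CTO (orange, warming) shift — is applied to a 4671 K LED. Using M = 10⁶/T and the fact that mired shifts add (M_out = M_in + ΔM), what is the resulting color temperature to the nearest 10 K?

2410 K

M_in = 10⁶/4671 = 214.09 mireds.
M_out = 214.09 + (+201) = 415.09 mireds.
T_out = 10⁶/415.09 = 2409.1 K → 2410 K.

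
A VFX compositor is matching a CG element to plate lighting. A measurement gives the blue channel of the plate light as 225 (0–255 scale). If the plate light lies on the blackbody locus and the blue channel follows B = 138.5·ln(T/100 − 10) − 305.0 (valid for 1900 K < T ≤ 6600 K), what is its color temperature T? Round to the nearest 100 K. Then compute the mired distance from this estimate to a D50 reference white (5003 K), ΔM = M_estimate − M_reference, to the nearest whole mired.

ln(t − 10) = (225 + 305.0) / 138.5 = 3.8267.
t − 10 = e^3.8267 = 45.911, so t = 55.911.
T = 100·t = 5591 K → 5600 K to the nearest 100 K.
M_estimate = 10⁶/5600 = 178.57; M_reference = 10⁶/5003 = 199.88.
ΔM = 178.57 − 199.88 = -21.31 → -21 mireds.

-21 mireds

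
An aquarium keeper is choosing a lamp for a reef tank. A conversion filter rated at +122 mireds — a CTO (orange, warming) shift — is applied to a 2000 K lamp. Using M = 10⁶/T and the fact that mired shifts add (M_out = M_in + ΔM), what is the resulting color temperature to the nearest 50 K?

M_in = 10⁶/2000 = 500.00 mireds.
M_out = 500.00 + (+122) = 622.00 mireds.
T_out = 10⁶/622.00 = 1607.7 K → 1600 K.

1600 K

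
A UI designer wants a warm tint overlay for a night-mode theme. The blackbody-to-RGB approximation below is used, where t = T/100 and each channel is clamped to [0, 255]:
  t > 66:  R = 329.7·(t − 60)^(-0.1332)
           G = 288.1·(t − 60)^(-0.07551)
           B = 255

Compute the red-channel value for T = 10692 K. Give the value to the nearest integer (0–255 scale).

197

t = 10692/100 = 106.92; the t > 66 branch applies.
R = 329.7·(106.92 − 60)^(-0.1332) = 329.7·46.92^(-0.1332) = 329.7·0.59893 = 197.467.
Rounded: 197.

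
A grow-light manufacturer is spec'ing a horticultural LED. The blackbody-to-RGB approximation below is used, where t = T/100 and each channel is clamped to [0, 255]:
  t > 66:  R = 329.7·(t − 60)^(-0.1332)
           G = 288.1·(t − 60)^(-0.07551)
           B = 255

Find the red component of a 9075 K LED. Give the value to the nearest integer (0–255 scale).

t = 9075/100 = 90.75; the t > 66 branch applies.
R = 329.7·(90.75 − 60)^(-0.1332) = 329.7·30.75^(-0.1332) = 329.7·0.63361 = 208.900.
Rounded: 209.

209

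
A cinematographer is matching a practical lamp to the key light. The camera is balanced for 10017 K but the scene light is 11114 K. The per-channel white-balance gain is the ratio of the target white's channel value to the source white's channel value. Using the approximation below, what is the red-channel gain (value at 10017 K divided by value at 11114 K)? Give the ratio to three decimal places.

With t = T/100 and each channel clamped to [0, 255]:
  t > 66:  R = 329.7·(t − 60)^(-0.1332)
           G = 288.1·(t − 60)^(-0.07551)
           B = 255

At 11114 K (t = 111.14):
  R = 329.7·(111.14 − 60)^(-0.1332) = 329.7·51.14^(-0.1332) = 329.7·0.59210 = 195.214.
At 10017 K (t = 100.17):
  R = 329.7·(100.17 − 60)^(-0.1332) = 329.7·40.17^(-0.1332) = 329.7·0.61145 = 201.595.
Gain = 201.595 / 195.214 = 1.0327 → 1.033.

1.033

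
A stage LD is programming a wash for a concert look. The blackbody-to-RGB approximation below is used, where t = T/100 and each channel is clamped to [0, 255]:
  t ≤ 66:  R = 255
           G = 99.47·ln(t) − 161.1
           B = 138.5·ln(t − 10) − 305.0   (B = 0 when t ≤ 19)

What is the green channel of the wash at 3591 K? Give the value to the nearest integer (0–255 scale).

195

t = 3591/100 = 35.91; the t ≤ 66 branch applies.
G = 99.47·ln 35.91 − 161.1 = 99.47·3.5810 − 161.1 = 195.104.
Rounded: 195.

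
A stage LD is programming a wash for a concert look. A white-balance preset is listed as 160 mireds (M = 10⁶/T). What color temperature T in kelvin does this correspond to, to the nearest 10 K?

T = 10⁶ / 160 = 6250.00 K → 6250 K.

6250 K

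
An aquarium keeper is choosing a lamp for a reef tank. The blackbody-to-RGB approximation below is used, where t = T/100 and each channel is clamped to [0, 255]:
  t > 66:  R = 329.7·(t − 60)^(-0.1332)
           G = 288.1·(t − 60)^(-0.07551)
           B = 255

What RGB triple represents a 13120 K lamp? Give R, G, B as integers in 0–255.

R=187, G=209, B=255

t = 13120/100 = 131.2; the t > 66 branch applies.
R = 329.7·(131.2 − 60)^(-0.1332) = 329.7·71.2^(-0.1332) = 329.7·0.56656 = 186.796.
G = 288.1·(131.2 − 60)^(-0.07551) = 288.1·71.2^(-0.07551) = 288.1·0.72463 = 208.767.
B = 255 by definition for t > 66.
Rounded: (187, 209, 255).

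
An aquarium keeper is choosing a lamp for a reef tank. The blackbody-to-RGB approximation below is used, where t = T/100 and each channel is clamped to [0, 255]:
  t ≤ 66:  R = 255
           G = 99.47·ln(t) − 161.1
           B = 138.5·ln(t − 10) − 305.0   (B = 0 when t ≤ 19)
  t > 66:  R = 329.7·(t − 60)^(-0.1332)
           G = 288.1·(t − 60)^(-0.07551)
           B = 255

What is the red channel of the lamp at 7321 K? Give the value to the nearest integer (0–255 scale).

t = 7321/100 = 73.21; the t > 66 branch applies.
R = 329.7·(73.21 − 60)^(-0.1332) = 329.7·13.21^(-0.1332) = 329.7·0.70908 = 233.784.
Rounded: 234.

234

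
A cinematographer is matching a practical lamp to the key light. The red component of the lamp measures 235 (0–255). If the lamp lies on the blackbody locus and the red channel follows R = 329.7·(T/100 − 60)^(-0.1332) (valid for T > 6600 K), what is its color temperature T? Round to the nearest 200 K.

7200 K

(t − 60)^(-0.1332) = 235/329.7 = 0.71277.
t − 60 = 0.71277^(1/-0.1332) = 0.71277^(-7.508) = 12.705, so t = 72.705.
T = 100·t = 7271 K → 7200 K to the nearest 200 K.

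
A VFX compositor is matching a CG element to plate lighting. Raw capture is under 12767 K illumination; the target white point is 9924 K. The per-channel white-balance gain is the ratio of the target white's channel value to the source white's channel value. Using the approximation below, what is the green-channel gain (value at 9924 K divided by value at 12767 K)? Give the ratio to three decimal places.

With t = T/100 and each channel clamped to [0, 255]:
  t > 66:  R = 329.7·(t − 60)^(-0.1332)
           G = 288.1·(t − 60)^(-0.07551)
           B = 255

At 12767 K (t = 127.67):
  G = 288.1·(127.67 − 60)^(-0.07551) = 288.1·67.67^(-0.07551) = 288.1·0.72742 = 209.570.
At 9924 K (t = 99.24):
  G = 288.1·(99.24 − 60)^(-0.07551) = 288.1·39.24^(-0.07551) = 288.1·0.75798 = 218.374.
Gain = 218.374 / 209.570 = 1.0420 → 1.042.

1.042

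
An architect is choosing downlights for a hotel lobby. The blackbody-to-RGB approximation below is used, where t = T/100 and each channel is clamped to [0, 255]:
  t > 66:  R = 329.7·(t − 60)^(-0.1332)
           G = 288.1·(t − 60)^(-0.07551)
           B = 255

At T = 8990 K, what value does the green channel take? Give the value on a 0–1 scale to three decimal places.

t = 8990/100 = 89.9; the t > 66 branch applies.
G = 288.1·(89.9 − 60)^(-0.07551) = 288.1·29.9^(-0.07551) = 288.1·0.77370 = 222.903.
On a 0–1 scale: 222.903/255 = 0.8741 → 0.874.

0.874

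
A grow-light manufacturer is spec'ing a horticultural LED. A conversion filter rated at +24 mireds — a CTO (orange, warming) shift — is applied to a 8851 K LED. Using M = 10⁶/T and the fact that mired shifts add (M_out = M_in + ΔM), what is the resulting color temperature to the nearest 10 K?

7300 K

M_in = 10⁶/8851 = 112.98 mireds.
M_out = 112.98 + (+24) = 136.98 mireds.
T_out = 10⁶/136.98 = 7300.3 K → 7300 K.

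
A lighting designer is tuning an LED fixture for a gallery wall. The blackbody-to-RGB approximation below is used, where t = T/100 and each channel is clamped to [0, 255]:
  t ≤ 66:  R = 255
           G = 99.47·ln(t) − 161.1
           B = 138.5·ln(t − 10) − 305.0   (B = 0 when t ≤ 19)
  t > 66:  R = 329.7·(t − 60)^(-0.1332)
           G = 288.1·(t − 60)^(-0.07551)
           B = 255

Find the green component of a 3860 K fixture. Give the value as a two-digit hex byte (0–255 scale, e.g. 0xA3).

0xCA

t = 3860/100 = 38.6; the t ≤ 66 branch applies.
G = 99.47·ln 38.6 − 161.1 = 99.47·3.6533 − 161.1 = 202.289.
Rounded: 202; in hex, 0xCA.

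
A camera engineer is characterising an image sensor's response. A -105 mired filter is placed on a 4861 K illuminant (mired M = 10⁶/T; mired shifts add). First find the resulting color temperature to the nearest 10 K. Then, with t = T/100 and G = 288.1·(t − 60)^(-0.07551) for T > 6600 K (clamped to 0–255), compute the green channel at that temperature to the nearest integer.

M_in = 10⁶/4861 = 205.72; M_out = 205.72 + (-105) = 100.72.
T_out = 10⁶/100.72 = 9928.6 K → 9930 K; t = 99.3.
G = 288.1·(99.3 − 60)^(-0.07551) = 288.1·39.3^(-0.07551) = 288.1·0.75789 = 218.349.
Rounded: 218.

218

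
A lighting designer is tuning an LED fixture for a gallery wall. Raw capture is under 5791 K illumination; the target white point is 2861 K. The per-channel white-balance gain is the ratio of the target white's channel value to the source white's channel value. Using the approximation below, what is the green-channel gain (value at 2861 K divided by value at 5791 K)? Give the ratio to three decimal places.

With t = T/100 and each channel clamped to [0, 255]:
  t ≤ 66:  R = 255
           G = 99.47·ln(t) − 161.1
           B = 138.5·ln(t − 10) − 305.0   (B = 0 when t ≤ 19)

At 5791 K (t = 57.91):
  G = 99.47·ln 57.91 − 161.1 = 99.47·4.0589 − 161.1 = 242.638.
At 2861 K (t = 28.61):
  G = 99.47·ln 28.61 − 161.1 = 99.47·3.3538 − 161.1 = 172.498.
Gain = 172.498 / 242.638 = 0.7109 → 0.711.

0.711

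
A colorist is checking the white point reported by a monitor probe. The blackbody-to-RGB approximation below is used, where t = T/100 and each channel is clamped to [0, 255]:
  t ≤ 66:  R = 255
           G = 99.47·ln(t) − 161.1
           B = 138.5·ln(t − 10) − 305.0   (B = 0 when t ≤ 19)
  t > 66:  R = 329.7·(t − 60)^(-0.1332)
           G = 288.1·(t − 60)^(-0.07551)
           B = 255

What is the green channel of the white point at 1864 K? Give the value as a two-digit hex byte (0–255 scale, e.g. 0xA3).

t = 1864/100 = 18.64; the t ≤ 66 branch applies.
G = 99.47·ln 18.64 − 161.1 = 99.47·2.9253 − 161.1 = 129.881.
Rounded: 130; in hex, 0x82.

0x82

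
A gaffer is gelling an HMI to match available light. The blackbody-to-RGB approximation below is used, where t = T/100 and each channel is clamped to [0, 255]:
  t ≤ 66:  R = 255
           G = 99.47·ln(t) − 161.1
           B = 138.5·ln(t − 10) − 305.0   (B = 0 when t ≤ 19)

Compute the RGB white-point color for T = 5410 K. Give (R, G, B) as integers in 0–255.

(255, 236, 219)

t = 5410/100 = 54.1; the t ≤ 66 branch applies.
R = 255 by definition for t ≤ 66.
G = 99.47·ln 54.1 − 161.1 = 99.47·3.9908 − 161.1 = 235.868.
B = 138.5·ln(54.1 − 10) − 305.0 = 138.5·ln 44.1 − 305.0 = 138.5·3.7865 − 305.0 = 219.425.
Rounded: (255, 236, 219).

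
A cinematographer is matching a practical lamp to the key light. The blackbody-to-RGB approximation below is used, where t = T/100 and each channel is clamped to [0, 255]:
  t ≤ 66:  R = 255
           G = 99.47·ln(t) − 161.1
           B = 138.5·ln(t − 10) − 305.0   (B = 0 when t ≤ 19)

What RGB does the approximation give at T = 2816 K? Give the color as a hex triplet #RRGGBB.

t = 2816/100 = 28.16; the t ≤ 66 branch applies.
R = 255 by definition for t ≤ 66.
G = 99.47·ln 28.16 − 161.1 = 99.47·3.3379 − 161.1 = 170.921.
B = 138.5·ln(28.16 − 10) − 305.0 = 138.5·ln 18.16 − 305.0 = 138.5·2.8992 − 305.0 = 96.542.
Rounded: (255, 171, 97).
In hex: #FFAB61.

#FFAB61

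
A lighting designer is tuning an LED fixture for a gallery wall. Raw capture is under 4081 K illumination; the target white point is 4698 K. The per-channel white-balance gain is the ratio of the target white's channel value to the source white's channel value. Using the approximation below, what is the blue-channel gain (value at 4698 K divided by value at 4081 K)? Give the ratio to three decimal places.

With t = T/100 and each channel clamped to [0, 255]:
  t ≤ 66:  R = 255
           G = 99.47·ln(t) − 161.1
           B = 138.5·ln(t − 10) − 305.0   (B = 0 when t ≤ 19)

1.149

At 4081 K (t = 40.81):
  B = 138.5·ln(40.81 − 10) − 305.0 = 138.5·ln 30.81 − 305.0 = 138.5·3.4278 − 305.0 = 169.756.
At 4698 K (t = 46.98):
  B = 138.5·ln(46.98 − 10) − 305.0 = 138.5·ln 36.98 − 305.0 = 138.5·3.6104 − 305.0 = 195.037.
Gain = 195.037 / 169.756 = 1.1489 → 1.149.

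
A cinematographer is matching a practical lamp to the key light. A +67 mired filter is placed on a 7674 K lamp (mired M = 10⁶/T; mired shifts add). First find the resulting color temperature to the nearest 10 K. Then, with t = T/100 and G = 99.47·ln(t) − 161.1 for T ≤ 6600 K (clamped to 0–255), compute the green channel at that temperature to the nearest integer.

229

M_in = 10⁶/7674 = 130.31; M_out = 130.31 + (+67) = 197.31.
T_out = 10⁶/197.31 = 5068.2 K → 5070 K; t = 50.7.
G = 99.47·ln 50.7 − 161.1 = 99.47·3.9259 − 161.1 = 229.412.
Rounded: 229.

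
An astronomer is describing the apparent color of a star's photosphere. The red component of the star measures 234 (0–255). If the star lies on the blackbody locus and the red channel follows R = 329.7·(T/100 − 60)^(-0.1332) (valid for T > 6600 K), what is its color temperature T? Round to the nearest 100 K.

7300 K

(t − 60)^(-0.1332) = 234/329.7 = 0.70974.
t − 60 = 0.70974^(1/-0.1332) = 0.70974^(-7.508) = 13.119, so t = 73.119.
T = 100·t = 7312 K → 7300 K to the nearest 100 K.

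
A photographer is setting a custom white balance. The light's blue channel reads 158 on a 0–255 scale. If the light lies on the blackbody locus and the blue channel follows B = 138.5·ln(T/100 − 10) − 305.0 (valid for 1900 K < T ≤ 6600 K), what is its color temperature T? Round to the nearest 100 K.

3800 K

ln(t − 10) = (158 + 305.0) / 138.5 = 3.3430.
t − 10 = e^3.3430 = 28.303, so t = 38.303.
T = 100·t = 3830 K → 3800 K to the nearest 100 K.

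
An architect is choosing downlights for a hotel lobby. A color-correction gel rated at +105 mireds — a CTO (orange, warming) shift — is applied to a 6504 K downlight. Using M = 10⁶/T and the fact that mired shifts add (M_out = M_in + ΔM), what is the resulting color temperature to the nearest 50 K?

3850 K

M_in = 10⁶/6504 = 153.75 mireds.
M_out = 153.75 + (+105) = 258.75 mireds.
T_out = 10⁶/258.75 = 3864.7 K → 3850 K.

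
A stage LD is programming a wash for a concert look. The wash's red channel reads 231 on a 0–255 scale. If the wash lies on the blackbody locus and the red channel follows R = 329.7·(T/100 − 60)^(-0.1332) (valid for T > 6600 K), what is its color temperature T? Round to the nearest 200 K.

7400 K

(t − 60)^(-0.1332) = 231/329.7 = 0.70064.
t − 60 = 0.70064^(1/-0.1332) = 0.70064^(-7.508) = 14.453, so t = 74.453.
T = 100·t = 7445 K → 7400 K to the nearest 200 K.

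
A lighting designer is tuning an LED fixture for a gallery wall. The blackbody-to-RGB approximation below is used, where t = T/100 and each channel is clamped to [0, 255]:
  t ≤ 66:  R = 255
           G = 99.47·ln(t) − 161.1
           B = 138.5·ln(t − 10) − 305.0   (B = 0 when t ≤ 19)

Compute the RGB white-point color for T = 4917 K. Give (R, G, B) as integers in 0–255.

(255, 226, 203)

t = 4917/100 = 49.17; the t ≤ 66 branch applies.
R = 255 by definition for t ≤ 66.
G = 99.47·ln 49.17 − 161.1 = 99.47·3.8953 − 161.1 = 226.364.
B = 138.5·ln(49.17 − 10) − 305.0 = 138.5·ln 39.17 − 305.0 = 138.5·3.6679 − 305.0 = 203.006.
Rounded: (255, 226, 203).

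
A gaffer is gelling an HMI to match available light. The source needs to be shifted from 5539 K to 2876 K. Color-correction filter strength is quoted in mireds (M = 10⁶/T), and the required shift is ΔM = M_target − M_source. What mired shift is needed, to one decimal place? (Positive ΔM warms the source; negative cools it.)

M_source = 10⁶/5539 = 180.538; M_target = 10⁶/2876 = 347.705.
ΔM = 347.705 − 180.538 = 167.167 → +167.2 mireds, a warming shift.

+167.2 mireds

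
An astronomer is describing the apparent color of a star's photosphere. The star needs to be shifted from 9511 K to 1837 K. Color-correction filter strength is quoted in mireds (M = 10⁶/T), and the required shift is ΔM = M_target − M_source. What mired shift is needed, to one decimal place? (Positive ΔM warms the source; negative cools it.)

+439.2 mireds

M_source = 10⁶/9511 = 105.141; M_target = 10⁶/1837 = 544.366.
ΔM = 544.366 − 105.141 = 439.224 → +439.2 mireds, a warming shift.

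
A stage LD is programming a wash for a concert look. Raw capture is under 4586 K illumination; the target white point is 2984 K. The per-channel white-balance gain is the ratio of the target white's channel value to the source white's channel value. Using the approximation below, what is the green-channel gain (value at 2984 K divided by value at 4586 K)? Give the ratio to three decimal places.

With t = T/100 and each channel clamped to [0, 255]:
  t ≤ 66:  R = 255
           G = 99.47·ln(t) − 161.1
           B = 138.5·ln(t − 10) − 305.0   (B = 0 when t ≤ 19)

0.805

At 4586 K (t = 45.86):
  G = 99.47·ln 45.86 − 161.1 = 99.47·3.8256 − 161.1 = 219.432.
At 2984 K (t = 29.84):
  G = 99.47·ln 29.84 − 161.1 = 99.47·3.3958 − 161.1 = 176.685.
Gain = 176.685 / 219.432 = 0.8052 → 0.805.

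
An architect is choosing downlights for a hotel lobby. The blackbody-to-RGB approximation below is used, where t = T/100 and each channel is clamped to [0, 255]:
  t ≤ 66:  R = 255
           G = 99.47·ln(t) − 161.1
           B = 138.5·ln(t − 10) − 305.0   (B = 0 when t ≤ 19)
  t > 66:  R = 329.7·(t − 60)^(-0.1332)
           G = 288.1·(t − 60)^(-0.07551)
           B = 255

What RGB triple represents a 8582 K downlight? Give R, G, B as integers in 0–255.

t = 8582/100 = 85.82; the t > 66 branch applies.
R = 329.7·(85.82 − 60)^(-0.1332) = 329.7·25.82^(-0.1332) = 329.7·0.64853 = 213.819.
G = 288.1·(85.82 − 60)^(-0.07551) = 288.1·25.82^(-0.07551) = 288.1·0.78232 = 225.386.
B = 255 by definition for t > 66.
Rounded: (214, 225, 255).

R=214, G=225, B=255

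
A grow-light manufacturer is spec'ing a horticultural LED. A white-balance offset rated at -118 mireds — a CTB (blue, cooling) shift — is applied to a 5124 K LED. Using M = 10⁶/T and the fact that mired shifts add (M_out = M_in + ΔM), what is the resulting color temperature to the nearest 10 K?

12960 K

M_in = 10⁶/5124 = 195.16 mireds.
M_out = 195.16 + (-118) = 77.16 mireds.
T_out = 10⁶/77.16 = 12960.1 K → 12960 K.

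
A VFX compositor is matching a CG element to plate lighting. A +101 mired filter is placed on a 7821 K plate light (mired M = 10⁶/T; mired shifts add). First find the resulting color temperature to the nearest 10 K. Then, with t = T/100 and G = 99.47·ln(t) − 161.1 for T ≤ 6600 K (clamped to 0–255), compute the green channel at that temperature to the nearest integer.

215

M_in = 10⁶/7821 = 127.86; M_out = 127.86 + (+101) = 228.86.
T_out = 10⁶/228.86 = 4369.5 K → 4370 K; t = 43.7.
G = 99.47·ln 43.7 − 161.1 = 99.47·3.7773 − 161.1 = 214.633.
Rounded: 215.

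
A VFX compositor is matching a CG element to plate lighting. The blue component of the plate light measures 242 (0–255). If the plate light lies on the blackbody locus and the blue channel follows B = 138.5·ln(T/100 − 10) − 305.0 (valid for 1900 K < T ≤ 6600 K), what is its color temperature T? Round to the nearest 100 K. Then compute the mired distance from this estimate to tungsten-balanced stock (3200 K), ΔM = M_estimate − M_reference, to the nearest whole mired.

-151 mireds

ln(t − 10) = (242 + 305.0) / 138.5 = 3.9495.
t − 10 = e^3.9495 = 51.907, so t = 61.907.
T = 100·t = 6191 K → 6200 K to the nearest 100 K.
M_estimate = 10⁶/6200 = 161.29; M_reference = 10⁶/3200 = 312.50.
ΔM = 161.29 − 312.50 = -151.21 → -151 mireds.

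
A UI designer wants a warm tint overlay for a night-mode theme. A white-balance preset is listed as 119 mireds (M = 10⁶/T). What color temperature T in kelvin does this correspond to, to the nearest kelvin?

8403 K

T = 10⁶ / 119 = 8403.36 K → 8403 K.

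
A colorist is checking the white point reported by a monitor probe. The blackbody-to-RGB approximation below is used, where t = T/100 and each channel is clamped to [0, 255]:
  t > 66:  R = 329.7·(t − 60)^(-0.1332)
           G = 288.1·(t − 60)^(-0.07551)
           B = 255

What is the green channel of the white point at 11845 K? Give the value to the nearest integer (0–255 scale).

t = 11845/100 = 118.45; the t > 66 branch applies.
G = 288.1·(118.45 − 60)^(-0.07551) = 288.1·58.45^(-0.07551) = 288.1·0.73551 = 211.901.
Rounded: 212.

212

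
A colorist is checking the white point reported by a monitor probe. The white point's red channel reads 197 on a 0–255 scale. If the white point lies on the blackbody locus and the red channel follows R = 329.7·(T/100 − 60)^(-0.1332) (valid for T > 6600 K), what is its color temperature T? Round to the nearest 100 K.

(t − 60)^(-0.1332) = 197/329.7 = 0.59751.
t − 60 = 0.59751^(1/-0.1332) = 0.59751^(-7.508) = 47.761, so t = 107.761.
T = 100·t = 10776 K → 10800 K to the nearest 100 K.

10800 K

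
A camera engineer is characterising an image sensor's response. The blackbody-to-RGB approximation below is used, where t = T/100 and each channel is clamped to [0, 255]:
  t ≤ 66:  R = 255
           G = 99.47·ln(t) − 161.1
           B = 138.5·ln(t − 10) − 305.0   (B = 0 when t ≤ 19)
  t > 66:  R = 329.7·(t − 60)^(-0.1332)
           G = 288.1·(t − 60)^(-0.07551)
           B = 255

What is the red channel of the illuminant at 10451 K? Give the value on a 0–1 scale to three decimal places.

0.780

t = 10451/100 = 104.51; the t > 66 branch applies.
R = 329.7·(104.51 − 60)^(-0.1332) = 329.7·44.51^(-0.1332) = 329.7·0.60315 = 198.859.
On a 0–1 scale: 198.859/255 = 0.7798 → 0.780.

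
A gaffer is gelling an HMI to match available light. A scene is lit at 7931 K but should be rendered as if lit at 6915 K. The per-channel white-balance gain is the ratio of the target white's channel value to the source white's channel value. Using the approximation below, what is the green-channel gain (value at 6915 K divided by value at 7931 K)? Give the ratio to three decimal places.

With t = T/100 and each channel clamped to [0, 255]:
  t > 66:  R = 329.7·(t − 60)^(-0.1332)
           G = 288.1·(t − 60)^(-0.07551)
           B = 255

1.058

At 7931 K (t = 79.31):
  G = 288.1·(79.31 − 60)^(-0.07551) = 288.1·19.31^(-0.07551) = 288.1·0.79967 = 230.385.
At 6915 K (t = 69.15):
  G = 288.1·(69.15 − 60)^(-0.07551) = 288.1·9.15^(-0.07551) = 288.1·0.84606 = 243.751.
Gain = 243.751 / 230.385 = 1.0580 → 1.058.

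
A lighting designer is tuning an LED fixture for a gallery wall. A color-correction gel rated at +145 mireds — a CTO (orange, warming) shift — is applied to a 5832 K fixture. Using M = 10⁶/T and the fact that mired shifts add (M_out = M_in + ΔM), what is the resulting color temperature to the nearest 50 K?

3150 K

M_in = 10⁶/5832 = 171.47 mireds.
M_out = 171.47 + (+145) = 316.47 mireds.
T_out = 10⁶/316.47 = 3159.9 K → 3150 K.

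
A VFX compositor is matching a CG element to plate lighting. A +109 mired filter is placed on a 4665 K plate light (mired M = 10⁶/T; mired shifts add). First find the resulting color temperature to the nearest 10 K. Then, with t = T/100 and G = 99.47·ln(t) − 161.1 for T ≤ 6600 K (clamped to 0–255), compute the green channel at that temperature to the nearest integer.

180

M_in = 10⁶/4665 = 214.36; M_out = 214.36 + (+109) = 323.36.
T_out = 10⁶/323.36 = 3092.5 K → 3090 K; t = 30.9.
G = 99.47·ln 30.9 − 161.1 = 99.47·3.4308 − 161.1 = 180.157.
Rounded: 180.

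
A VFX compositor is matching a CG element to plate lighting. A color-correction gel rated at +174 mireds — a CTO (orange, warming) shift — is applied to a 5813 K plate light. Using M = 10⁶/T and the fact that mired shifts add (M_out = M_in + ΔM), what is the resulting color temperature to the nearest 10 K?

2890 K

M_in = 10⁶/5813 = 172.03 mireds.
M_out = 172.03 + (+174) = 346.03 mireds.
T_out = 10⁶/346.03 = 2889.9 K → 2890 K.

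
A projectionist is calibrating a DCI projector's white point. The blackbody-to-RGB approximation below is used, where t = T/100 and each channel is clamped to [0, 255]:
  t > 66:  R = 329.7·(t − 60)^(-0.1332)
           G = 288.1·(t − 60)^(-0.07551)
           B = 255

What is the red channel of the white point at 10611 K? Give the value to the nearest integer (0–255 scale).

t = 10611/100 = 106.11; the t > 66 branch applies.
R = 329.7·(106.11 − 60)^(-0.1332) = 329.7·46.11^(-0.1332) = 329.7·0.60032 = 197.925.
Rounded: 198.

198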